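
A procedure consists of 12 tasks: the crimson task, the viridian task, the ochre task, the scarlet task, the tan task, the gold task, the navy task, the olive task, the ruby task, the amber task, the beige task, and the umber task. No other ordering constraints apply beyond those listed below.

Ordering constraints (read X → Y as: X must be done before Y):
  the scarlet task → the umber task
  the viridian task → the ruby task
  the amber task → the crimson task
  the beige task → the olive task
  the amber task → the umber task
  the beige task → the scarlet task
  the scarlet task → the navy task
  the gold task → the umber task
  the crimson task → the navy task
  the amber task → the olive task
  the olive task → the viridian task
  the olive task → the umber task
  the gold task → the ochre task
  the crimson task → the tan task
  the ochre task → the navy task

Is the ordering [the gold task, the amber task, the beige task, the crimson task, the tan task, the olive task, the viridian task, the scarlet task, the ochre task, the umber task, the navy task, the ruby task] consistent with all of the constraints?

Yes

Going through the constraints one by one, each required predecessor appears earlier in the sequence than its dependent — e.g. the gold task (position 1) is before the umber task (position 10), as required.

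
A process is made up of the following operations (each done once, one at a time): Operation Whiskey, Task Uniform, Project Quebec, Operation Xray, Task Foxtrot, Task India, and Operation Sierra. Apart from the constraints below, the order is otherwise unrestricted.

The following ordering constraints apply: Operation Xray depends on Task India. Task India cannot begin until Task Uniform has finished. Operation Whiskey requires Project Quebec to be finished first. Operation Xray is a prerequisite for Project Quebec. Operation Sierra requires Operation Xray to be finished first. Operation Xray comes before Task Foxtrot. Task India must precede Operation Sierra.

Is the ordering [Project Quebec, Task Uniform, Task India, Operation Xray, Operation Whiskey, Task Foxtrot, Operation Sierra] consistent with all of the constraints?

No

The sequence places Project Quebec ahead of Operation Xray.
Since Operation Xray is required before Project Quebec, the ordering is invalid.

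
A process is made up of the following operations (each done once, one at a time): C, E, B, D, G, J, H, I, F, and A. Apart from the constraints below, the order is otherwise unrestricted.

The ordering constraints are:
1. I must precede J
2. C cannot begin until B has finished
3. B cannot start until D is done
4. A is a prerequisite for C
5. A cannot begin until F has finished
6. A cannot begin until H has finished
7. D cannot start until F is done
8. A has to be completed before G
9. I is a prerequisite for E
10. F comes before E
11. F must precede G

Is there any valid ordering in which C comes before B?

No

The constraints give a chain B → C, which forces B before C.
So no valid ordering can have C before B.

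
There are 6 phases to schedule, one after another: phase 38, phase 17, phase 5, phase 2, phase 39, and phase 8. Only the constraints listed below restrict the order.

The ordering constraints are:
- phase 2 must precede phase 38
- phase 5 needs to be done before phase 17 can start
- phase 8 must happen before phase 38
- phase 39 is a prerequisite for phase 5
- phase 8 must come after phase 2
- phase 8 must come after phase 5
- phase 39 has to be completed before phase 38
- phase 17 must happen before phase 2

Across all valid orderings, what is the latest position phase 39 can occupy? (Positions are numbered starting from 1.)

Following every chain forward from phase 39, the phases that must come later are phase 38, phase 17, phase 5, phase 2, phase 8 — 5 of them.
With 5 mandatory successors out of 6 phases total, the latest slot for phase 39 is 6−5 = 1, and it's reachable by doing all non-successors before phase 39.

1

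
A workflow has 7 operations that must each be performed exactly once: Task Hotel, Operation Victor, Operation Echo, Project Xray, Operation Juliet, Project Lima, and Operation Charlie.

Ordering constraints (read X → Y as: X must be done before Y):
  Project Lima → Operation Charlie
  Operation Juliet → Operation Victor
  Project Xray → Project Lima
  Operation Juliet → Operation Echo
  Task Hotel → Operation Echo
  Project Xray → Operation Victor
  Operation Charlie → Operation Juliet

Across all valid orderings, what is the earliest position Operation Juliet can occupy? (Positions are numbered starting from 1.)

Every operation that must precede Operation Juliet has to come before it. Tracing all chains that end at Operation Juliet, those operations are: Project Xray, Project Lima, Operation Charlie — 3 in total.
So at minimum 3 operations come before Operation Juliet, putting Operation Juliet no earlier than position 4. That position is achievable by scheduling exactly those predecessors first.

4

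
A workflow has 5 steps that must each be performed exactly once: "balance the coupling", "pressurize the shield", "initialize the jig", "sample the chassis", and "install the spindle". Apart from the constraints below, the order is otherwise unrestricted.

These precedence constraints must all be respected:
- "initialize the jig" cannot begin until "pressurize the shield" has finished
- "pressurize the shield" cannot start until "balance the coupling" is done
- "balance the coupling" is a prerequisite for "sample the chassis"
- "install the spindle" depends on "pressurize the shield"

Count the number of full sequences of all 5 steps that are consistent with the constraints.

8

"balance the coupling" is the only step with nothing required before it, so every ordering starts there.
Systematically extending each partial ordering one step at a time and counting, there are 8 complete orderings.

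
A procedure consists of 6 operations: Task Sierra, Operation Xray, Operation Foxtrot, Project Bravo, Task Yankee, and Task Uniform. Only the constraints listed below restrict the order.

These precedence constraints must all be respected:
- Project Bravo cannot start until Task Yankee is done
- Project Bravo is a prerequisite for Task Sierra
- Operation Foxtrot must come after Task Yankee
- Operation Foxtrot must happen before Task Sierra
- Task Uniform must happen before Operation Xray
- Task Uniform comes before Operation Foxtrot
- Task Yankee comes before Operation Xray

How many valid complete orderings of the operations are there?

19

2 operations have no prerequisites (Task Yankee, Task Uniform), so any of them could come first.
Enumerating by repeatedly choosing an available operation (one whose prerequisites are all placed) gives 19 distinct complete orderings.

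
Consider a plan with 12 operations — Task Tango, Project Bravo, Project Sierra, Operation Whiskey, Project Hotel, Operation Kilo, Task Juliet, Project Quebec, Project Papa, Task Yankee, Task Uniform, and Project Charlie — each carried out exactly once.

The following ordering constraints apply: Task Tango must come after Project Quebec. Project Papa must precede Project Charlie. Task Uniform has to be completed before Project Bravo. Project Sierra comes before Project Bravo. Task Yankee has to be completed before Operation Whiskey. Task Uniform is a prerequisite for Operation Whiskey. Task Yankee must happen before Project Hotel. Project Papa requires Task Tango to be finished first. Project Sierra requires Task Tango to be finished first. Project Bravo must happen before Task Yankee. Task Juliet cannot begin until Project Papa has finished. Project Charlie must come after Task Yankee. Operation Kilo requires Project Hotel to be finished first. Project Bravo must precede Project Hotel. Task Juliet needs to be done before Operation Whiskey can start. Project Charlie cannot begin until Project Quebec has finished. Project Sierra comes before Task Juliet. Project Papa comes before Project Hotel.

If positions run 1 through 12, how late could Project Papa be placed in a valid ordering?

Following every chain forward from Project Papa, the operations that must come later are Operation Whiskey, Project Hotel, Operation Kilo, Task Juliet, Project Charlie — 5 of them.
So at least 5 operations follow Project Papa, putting Project Papa no later than position 7. That position is achievable by scheduling everything else first.

7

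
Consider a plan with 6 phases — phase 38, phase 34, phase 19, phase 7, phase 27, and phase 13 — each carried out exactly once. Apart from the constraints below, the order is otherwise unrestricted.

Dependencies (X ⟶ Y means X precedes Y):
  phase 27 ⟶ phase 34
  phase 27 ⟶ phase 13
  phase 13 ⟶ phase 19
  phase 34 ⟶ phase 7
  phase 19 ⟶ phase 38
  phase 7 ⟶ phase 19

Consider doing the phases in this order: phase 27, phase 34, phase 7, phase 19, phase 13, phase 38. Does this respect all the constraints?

No

The sequence places phase 19 ahead of phase 13.
That contradicts the constraint that phase 13 must precede phase 19.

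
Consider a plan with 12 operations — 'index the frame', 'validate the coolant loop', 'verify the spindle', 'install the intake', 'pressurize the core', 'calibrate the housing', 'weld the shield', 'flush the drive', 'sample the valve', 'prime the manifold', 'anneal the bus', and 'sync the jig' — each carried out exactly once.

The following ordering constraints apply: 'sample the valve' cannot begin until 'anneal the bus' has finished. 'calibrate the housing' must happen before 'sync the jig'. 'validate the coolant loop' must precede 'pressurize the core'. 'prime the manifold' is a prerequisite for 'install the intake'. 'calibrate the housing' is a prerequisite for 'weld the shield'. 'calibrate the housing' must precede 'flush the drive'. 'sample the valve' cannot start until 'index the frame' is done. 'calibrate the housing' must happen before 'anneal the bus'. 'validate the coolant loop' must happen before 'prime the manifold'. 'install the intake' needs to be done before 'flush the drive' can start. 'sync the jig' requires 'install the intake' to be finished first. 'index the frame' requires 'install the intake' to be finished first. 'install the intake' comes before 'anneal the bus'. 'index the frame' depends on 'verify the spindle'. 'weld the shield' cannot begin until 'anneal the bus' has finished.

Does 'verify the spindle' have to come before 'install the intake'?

No

No chain of constraints connects 'verify the spindle' to 'install the intake' in either direction.
So 'verify the spindle' can come before 'install the intake' or after — it is not forced.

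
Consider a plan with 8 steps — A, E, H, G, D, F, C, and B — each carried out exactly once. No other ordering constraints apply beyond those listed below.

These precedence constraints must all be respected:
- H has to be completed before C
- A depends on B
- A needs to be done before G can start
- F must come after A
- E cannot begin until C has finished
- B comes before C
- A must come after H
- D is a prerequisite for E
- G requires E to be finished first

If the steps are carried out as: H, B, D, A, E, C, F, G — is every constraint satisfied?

Here C comes after E.
Since C is required before E, the ordering is invalid.

No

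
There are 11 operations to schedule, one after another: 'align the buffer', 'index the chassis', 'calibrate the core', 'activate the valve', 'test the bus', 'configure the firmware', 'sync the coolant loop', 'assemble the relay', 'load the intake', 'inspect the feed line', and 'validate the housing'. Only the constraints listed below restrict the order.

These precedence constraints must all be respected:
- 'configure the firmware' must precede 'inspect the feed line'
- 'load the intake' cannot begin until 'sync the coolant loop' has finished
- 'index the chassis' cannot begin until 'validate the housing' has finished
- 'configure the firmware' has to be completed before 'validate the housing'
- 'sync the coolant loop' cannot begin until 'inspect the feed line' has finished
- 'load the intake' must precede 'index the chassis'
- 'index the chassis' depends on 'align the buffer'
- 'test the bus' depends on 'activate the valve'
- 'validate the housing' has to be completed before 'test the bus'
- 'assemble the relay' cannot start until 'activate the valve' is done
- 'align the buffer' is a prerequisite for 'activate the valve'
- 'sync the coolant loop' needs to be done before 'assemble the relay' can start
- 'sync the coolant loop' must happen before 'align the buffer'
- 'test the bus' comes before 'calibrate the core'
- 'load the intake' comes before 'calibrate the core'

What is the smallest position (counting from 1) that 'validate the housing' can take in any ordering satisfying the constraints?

Working backwards through the constraints from 'validate the housing', its only required predecessor is 'configure the firmware'.
So at minimum 1 operation comes before 'validate the housing', putting 'validate the housing' no earlier than position 2. That position is achievable by scheduling exactly that predecessor first.

2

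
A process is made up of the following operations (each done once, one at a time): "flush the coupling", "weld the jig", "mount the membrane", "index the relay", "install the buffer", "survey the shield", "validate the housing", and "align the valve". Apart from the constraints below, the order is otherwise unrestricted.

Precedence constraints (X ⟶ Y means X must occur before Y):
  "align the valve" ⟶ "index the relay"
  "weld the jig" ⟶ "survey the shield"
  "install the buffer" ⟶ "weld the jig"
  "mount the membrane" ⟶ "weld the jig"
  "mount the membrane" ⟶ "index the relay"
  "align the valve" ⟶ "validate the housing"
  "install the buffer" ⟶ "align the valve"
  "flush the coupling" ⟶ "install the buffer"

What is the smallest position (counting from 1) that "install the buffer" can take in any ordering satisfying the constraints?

The only operation forced before "install the buffer" (directly or transitively) is "flush the coupling".
So at minimum 1 operation comes before "install the buffer", putting "install the buffer" no earlier than position 2. That position is achievable by scheduling exactly that predecessor first.

2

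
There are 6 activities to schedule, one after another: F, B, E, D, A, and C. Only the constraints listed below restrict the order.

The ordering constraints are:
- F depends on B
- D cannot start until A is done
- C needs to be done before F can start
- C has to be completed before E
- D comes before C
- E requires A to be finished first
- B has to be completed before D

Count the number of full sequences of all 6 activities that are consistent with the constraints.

The activities with no prerequisites are B, A; any of them can be placed first.
Systematically extending each partial ordering one activity at a time and counting, there are 4 complete orderings.

4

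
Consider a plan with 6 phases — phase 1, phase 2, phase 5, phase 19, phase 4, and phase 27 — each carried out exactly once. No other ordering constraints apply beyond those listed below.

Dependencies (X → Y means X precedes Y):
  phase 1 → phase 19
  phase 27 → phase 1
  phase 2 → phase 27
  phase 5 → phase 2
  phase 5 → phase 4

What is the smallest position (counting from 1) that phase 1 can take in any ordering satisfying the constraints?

Every phase that must precede phase 1 has to come before it. Tracing all chains that end at phase 1, those phases are: phase 2, phase 5, phase 27 — 3 in total.
So at minimum 3 phases come before phase 1, putting phase 1 no earlier than position 4. That position is achievable by scheduling exactly those predecessors first.

4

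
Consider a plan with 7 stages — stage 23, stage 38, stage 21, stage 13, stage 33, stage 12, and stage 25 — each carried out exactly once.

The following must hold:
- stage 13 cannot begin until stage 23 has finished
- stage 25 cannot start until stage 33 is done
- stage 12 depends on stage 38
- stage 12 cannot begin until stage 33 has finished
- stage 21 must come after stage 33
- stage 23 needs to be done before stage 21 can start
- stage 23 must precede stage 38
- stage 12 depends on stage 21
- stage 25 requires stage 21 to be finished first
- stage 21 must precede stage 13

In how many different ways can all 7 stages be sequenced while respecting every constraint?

42

2 stages have no prerequisites (stage 23, stage 33), so any of them could come first.
Counting all ways to extend the partial order to a total order gives 42.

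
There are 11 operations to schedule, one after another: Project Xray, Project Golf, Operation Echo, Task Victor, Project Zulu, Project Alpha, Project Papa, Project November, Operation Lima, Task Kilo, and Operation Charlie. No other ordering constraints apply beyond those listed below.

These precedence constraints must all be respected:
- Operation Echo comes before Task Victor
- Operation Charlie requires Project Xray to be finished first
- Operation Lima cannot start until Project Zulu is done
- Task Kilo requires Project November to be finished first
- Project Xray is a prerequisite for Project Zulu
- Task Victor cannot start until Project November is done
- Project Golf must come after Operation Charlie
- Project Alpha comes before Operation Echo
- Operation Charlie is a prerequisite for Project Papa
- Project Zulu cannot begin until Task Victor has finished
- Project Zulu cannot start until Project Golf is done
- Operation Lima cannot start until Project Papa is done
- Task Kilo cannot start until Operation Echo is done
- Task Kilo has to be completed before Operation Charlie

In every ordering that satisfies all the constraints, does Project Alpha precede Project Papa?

Yes

There is a constraint chain Project Alpha → Operation Echo → Task Kilo → Operation Charlie → Project Papa.
So Project Alpha must precede Project Papa in any valid ordering.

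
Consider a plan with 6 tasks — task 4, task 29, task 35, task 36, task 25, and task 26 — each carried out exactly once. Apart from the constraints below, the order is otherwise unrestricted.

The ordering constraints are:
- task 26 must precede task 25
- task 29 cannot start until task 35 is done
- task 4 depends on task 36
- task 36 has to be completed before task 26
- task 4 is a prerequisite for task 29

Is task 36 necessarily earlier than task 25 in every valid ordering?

Chaining the stated constraints: task 36 → task 26 → task 25.
So task 36 must precede task 25 in any valid ordering.

Yes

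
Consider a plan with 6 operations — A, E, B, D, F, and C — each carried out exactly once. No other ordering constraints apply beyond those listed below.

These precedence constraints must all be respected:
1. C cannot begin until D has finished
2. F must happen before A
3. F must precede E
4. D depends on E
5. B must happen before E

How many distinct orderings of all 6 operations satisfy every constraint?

The operations with no prerequisites are B, F; any of them can be placed first.
Counting all ways to extend the partial order to a total order gives 9.

9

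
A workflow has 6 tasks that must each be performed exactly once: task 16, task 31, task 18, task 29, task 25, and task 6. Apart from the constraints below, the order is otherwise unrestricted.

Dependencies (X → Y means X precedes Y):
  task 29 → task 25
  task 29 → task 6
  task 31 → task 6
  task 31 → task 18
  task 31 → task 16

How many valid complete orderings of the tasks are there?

2 tasks have no prerequisites (task 31, task 29), so any of them could come first.
Systematically extending each partial ordering one task at a time and counting, there are 70 complete orderings.

70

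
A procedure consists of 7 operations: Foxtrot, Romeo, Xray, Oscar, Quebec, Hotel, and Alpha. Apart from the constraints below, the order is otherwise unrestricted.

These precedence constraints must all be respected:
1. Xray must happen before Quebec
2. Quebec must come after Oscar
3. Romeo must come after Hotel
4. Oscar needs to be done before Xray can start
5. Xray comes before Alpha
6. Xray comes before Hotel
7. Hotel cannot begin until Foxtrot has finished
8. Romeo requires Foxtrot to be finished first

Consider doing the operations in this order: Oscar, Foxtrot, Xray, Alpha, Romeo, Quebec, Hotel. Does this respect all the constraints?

In the proposed order, Romeo appears before Hotel.
That contradicts the constraint that Hotel must precede Romeo.

No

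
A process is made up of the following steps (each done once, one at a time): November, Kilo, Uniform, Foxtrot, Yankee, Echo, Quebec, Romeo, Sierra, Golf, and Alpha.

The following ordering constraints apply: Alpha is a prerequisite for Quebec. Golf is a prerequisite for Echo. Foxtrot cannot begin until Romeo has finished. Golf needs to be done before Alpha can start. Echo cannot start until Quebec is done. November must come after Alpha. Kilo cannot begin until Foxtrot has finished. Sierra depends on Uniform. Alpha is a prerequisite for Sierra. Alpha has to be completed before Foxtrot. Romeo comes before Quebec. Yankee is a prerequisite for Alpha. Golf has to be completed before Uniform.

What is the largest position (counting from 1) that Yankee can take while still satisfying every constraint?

4

The steps that are forced after Yankee, directly or by a chain of constraints, are November, Kilo, Foxtrot, Echo, Quebec, Sierra, Alpha. That's 7 steps.
With 7 mandatory successors out of 11 steps total, the latest slot for Yankee is 11−7 = 4, and it's reachable by doing all non-successors before Yankee.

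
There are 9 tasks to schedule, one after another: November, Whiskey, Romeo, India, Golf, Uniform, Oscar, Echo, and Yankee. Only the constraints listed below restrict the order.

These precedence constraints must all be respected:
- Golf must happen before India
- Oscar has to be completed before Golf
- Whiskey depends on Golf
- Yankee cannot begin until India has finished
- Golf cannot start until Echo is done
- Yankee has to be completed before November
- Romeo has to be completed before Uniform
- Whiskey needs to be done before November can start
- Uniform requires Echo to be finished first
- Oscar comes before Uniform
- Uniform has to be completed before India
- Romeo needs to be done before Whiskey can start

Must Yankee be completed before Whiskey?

No

No chain of constraints connects Yankee to Whiskey in either direction.
A valid ordering placing Whiskey before Yankee exists, so the answer is no.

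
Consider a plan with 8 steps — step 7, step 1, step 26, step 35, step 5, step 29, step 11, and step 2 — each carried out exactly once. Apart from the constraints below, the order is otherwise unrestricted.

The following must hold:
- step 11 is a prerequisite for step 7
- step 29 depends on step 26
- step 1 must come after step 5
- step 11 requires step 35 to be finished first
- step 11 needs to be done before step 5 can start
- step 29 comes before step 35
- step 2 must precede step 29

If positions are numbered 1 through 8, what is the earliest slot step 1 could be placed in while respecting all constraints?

7

Working backwards through the constraints from step 1, its full set of required predecessors is step 26, step 35, step 5, step 29, step 11, step 2 — 6 of them.
So at minimum 6 steps come before step 1, putting step 1 no earlier than position 7. That position is achievable by scheduling exactly those predecessors first.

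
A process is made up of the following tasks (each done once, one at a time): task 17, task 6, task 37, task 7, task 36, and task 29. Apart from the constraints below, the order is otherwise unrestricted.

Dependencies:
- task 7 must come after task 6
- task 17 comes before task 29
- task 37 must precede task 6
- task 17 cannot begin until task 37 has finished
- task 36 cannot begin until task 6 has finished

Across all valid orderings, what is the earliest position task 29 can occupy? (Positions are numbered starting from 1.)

3

Every task that must precede task 29 has to come before it. Tracing all chains that end at task 29, those tasks are: task 17, task 37 — 2 in total.
So at minimum 2 tasks come before task 29, putting task 29 no earlier than position 3. That position is achievable by scheduling exactly those predecessors first.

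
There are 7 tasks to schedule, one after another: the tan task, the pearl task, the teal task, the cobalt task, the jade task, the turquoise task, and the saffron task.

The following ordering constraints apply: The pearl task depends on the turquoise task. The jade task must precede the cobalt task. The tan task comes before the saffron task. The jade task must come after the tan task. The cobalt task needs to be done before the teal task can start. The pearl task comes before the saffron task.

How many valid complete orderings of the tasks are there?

34

2 tasks have no prerequisites (the tan task, the turquoise task), so any of them could come first.
Systematically extending each partial ordering one task at a time and counting, there are 34 complete orderings.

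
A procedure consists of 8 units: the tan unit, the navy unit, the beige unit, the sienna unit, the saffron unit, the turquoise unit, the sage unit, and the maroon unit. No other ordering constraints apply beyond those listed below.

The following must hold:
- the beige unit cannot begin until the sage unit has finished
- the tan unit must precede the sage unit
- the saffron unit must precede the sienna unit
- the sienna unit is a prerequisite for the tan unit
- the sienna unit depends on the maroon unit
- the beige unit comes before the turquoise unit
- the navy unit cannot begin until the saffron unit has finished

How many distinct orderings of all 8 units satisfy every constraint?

13

2 units have no prerequisites (the saffron unit, the maroon unit), so any of them could come first.
Enumerating by repeatedly choosing an available unit (one whose prerequisites are all placed) gives 13 distinct complete orderings.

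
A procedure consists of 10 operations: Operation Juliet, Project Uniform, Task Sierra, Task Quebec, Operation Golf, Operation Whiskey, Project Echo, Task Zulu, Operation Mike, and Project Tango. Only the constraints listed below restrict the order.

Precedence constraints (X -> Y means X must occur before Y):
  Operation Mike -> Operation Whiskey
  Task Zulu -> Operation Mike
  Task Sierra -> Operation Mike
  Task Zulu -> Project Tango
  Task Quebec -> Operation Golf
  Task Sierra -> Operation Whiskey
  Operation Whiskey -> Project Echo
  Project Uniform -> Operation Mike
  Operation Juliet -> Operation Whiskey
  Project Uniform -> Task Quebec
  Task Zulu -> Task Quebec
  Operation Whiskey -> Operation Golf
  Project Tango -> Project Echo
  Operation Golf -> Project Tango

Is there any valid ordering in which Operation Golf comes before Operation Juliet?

There is a dependency chain Operation Juliet → Operation Whiskey → Operation Golf, so Operation Golf always comes after Operation Juliet.
So no valid ordering can have Operation Golf before Operation Juliet.

No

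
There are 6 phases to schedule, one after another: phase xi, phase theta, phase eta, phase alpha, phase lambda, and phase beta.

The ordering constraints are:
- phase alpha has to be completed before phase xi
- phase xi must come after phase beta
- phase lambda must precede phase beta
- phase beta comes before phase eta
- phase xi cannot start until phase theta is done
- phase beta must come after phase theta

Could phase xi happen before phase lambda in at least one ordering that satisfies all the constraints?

Following phase lambda → phase beta → phase xi, phase lambda must precede phase xi in every valid ordering.
So no valid ordering can have phase xi before phase lambda.

No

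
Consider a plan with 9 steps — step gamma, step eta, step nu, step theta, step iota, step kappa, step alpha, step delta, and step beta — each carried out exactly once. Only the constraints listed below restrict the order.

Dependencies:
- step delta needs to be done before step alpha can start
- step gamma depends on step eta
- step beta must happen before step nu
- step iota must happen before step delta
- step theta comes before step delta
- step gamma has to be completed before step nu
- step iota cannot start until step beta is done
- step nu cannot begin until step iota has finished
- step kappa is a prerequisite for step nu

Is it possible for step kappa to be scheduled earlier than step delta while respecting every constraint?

Nothing in the constraints forces step delta before step kappa — there is no chain from step delta to step kappa.
That means at least one valid schedule has step kappa before step delta.

Yes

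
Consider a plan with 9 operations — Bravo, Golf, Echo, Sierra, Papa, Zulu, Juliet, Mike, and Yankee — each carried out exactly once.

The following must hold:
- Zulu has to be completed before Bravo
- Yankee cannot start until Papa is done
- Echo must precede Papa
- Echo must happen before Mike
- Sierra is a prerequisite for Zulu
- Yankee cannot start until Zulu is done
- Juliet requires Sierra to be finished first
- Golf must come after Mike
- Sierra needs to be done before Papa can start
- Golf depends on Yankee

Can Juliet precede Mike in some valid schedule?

Yes

The constraints leave Juliet and Mike unordered relative to each other; nothing requires Mike earlier.
So a valid ordering placing Juliet earlier than Mike exists.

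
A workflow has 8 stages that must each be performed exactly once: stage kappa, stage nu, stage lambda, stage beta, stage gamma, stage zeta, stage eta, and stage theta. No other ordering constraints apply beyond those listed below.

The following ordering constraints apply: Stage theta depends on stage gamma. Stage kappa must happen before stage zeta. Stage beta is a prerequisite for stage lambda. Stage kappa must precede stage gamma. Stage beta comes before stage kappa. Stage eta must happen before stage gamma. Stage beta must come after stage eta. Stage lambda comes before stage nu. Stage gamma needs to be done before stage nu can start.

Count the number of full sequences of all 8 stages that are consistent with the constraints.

Only stage eta has no prerequisites, so it must go first.
Systematically extending each partial ordering one stage at a time and counting, there are 33 complete orderings.

33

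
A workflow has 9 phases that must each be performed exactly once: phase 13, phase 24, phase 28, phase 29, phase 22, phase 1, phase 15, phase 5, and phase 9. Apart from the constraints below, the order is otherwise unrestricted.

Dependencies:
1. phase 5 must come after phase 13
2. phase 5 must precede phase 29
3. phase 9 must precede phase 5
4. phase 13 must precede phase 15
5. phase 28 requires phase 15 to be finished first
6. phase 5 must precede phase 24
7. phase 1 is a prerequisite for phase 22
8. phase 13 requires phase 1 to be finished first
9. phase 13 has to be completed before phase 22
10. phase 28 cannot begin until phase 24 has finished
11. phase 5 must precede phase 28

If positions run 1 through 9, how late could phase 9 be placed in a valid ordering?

Following every chain forward from phase 9, the phases that must come later are phase 24, phase 28, phase 29, phase 5 — 4 of them.
So at least 4 phases follow phase 9, putting phase 9 no later than position 5. That position is achievable by scheduling everything else first.

5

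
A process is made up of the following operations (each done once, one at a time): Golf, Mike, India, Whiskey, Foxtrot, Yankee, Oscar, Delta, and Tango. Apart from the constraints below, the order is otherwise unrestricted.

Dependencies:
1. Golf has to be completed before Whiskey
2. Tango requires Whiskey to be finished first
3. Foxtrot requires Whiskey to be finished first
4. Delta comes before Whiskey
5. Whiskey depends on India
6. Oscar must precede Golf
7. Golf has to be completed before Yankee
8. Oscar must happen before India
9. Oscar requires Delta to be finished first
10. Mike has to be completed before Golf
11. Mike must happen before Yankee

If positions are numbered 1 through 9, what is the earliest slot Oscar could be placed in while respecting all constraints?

The only operation forced before Oscar (directly or transitively) is Delta.
With 1 mandatory predecessor, the earliest Oscar can sit is position 1+1 = 2, and placing just that one first achieves it.

2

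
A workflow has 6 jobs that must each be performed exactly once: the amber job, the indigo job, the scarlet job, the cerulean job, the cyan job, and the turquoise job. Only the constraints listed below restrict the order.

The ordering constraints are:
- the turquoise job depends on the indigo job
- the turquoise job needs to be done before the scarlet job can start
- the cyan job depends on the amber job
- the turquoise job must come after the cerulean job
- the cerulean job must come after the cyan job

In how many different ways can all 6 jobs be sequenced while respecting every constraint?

4

The jobs with no prerequisites are the amber job, the indigo job; any of them can be placed first.
Systematically extending each partial ordering one job at a time and counting, there are 4 complete orderings.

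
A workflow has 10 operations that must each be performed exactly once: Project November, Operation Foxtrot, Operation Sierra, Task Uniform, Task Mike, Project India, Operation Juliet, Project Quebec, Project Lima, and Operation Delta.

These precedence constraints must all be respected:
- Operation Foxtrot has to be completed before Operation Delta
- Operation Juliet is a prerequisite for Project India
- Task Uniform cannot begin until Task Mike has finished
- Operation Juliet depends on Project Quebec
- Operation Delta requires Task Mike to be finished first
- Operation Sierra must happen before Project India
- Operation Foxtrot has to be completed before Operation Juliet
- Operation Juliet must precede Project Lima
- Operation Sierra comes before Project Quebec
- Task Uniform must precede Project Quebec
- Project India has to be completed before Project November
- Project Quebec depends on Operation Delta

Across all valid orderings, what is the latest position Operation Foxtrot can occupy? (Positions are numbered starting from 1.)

4

Following every chain forward from Operation Foxtrot, the operations that must come later are Project November, Project India, Operation Juliet, Project Quebec, Project Lima, Operation Delta — 6 of them.
So at least 6 operations follow Operation Foxtrot, putting Operation Foxtrot no later than position 4. That position is achievable by scheduling everything else first.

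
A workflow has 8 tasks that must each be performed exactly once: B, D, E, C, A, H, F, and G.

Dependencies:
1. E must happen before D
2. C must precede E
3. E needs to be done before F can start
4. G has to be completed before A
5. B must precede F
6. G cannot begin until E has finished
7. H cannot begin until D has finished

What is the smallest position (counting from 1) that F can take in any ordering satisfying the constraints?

Every task that must precede F has to come before it. Tracing all chains that end at F, those tasks are: B, E, C — 3 in total.
So at minimum 3 tasks come before F, putting F no earlier than position 4. That position is achievable by scheduling exactly those predecessors first.

4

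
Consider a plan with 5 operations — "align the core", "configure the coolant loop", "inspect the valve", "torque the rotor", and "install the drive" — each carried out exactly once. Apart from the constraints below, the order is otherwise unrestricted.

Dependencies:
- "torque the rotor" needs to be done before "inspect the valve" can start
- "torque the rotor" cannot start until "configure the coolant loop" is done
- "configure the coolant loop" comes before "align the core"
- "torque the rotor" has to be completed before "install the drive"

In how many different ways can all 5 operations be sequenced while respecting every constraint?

8

"configure the coolant loop" is the only operation with nothing required before it, so every ordering starts there.
Counting all ways to extend the partial order to a total order gives 8.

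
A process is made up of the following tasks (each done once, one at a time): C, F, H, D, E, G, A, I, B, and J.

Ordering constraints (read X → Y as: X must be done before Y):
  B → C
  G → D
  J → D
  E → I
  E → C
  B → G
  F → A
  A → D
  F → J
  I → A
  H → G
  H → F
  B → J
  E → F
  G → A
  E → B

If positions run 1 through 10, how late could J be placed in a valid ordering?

9

Following the constraints forward from J, its only required successor is D.
With 1 mandatory successor out of 10 tasks total, the latest slot for J is 10−1 = 9, and it's reachable by doing all non-successors before J.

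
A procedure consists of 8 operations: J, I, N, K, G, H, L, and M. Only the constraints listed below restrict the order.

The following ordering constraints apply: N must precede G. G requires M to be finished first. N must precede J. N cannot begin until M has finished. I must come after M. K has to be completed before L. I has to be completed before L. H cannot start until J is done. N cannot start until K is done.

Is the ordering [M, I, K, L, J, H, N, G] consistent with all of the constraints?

No

In the proposed order, J appears before N.
Since N is required before J, the ordering is invalid.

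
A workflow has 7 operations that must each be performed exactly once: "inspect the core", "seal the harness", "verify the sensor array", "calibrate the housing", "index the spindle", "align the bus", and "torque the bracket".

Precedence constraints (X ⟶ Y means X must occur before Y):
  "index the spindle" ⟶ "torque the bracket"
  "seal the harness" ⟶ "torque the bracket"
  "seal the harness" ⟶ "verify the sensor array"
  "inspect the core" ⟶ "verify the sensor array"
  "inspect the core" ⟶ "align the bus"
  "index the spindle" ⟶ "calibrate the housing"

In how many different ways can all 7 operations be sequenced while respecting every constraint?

The operations with no prerequisites are "inspect the core", "seal the harness", "index the spindle"; any of them can be placed first.
Systematically extending each partial ordering one operation at a time and counting, there are 272 complete orderings.

272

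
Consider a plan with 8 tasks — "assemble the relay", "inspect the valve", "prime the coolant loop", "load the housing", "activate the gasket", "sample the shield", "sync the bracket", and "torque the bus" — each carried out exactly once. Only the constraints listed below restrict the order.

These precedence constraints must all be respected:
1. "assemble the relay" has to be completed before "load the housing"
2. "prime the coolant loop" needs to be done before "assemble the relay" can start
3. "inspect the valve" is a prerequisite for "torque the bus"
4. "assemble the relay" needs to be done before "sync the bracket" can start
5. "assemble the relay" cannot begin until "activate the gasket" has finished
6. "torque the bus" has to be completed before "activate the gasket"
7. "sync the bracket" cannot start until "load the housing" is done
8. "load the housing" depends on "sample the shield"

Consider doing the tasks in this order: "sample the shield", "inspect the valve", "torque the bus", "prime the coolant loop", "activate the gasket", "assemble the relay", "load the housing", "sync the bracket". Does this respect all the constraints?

Going through the constraints one by one, each required predecessor appears earlier in the sequence than its dependent — e.g. "sample the shield" (position 1) is before "load the housing" (position 7), as required.

Yes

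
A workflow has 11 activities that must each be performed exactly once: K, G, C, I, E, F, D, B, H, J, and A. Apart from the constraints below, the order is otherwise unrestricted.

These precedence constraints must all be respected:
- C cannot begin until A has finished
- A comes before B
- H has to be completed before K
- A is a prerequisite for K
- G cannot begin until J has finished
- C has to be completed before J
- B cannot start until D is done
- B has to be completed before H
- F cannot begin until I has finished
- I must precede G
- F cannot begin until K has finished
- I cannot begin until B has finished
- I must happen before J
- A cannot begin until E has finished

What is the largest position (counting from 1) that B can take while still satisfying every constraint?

5

The activities that are forced after B, directly or by a chain of constraints, are K, G, I, F, H, J. That's 6 activities.
With 6 mandatory successors out of 11 activities total, the latest slot for B is 11−6 = 5, and it's reachable by doing all non-successors before B.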